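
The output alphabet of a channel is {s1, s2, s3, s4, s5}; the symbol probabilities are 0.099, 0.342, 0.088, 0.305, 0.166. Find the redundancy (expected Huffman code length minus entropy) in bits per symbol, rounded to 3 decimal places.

0.066 bits

Entropy H = −Σ p log₂ p ≈ 2.1208 bits.
Huffman merges: 11/125+99/1000→187/1000; 83/500+187/1000→353/1000; 61/200+171/500→647/1000; 353/1000+647/1000→1. L = 2187/1000 ≈ 2.1870.
L − H = 2.1870 − 2.1208 = 0.066 bits.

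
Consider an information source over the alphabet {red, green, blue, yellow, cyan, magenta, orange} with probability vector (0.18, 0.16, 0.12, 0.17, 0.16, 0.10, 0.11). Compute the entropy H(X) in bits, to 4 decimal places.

H = −Σ pᵢ log₂ pᵢ.
−0.18·log₂(0.18) = 0.4453
−0.16·log₂(0.16) = 0.4230
−0.12·log₂(0.12) = 0.3671
−0.17·log₂(0.17) = 0.4346
−0.16·log₂(0.16) = 0.4230
−0.10·log₂(0.10) = 0.3322
−0.11·log₂(0.11) = 0.3503
Sum ≈ 2.7755 → 2.7755 bits.

2.7755 bits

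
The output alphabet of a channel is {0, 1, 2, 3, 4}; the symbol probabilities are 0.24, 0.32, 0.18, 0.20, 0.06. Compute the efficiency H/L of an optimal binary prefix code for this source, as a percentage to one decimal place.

97.0%

Entropy H = −Σ p log₂ p ≈ 2.1734 bits.
Huffman merges: 3/50+9/50→6/25; 1/5+6/25→11/25; 6/25+8/25→14/25; 11/25+14/25→1. L = 56/25 ≈ 2.2400.
Efficiency = H/L = 2.1734/2.2400 = 97.0%.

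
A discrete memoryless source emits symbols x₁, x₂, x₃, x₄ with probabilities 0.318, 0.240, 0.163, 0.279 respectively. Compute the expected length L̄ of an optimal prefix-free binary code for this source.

2 bits/symbol

Repeatedly combine the two least-probable nodes; the expected code length is the sum of the merged weights.
merge 163/1000 + 6/25 → 403/1000
merge 279/1000 + 159/500 → 597/1000
merge 403/1000 + 597/1000 → 1
L = 403/1000 + 597/1000 + 1 = 2 bits/symbol.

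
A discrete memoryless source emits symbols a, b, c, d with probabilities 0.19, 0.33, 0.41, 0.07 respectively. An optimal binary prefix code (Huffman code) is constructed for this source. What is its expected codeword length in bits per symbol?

1.85 bits/symbol

Repeatedly combine the two least-probable nodes; the expected code length is the sum of the merged weights.
merge 7/100 + 19/100 → 13/50
merge 13/50 + 33/100 → 59/100
merge 41/100 + 59/100 → 1
L = 13/50 + 59/100 + 1 = 37/20 = 1.85 bits/symbol.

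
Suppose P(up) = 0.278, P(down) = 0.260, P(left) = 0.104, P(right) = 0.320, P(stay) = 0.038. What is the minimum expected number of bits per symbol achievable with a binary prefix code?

Repeatedly combine the two least-probable nodes; the expected code length is the sum of the merged weights.
merge 19/500 + 13/125 → 71/500
merge 71/500 + 13/50 → 201/500
merge 139/500 + 8/25 → 299/500
merge 201/500 + 299/500 → 1
L = 71/500 + 201/500 + 299/500 + 1 = 1071/500 = 2.142 bits/symbol.

2.142 bits/symbol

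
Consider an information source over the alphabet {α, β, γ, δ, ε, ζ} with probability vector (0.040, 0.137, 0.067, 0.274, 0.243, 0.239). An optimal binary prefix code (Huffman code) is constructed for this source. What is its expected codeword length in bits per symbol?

Repeatedly combine the two least-probable nodes; the expected code length is the sum of the merged weights.
merge 1/25 + 67/1000 → 107/1000
merge 107/1000 + 137/1000 → 61/250
merge 239/1000 + 243/1000 → 241/500
merge 61/250 + 137/500 → 259/500
merge 241/500 + 259/500 → 1
L = 107/1000 + 61/250 + 241/500 + 259/500 + 1 = 2351/1000 = 2.351 bits/symbol.

2.351 bits/symbol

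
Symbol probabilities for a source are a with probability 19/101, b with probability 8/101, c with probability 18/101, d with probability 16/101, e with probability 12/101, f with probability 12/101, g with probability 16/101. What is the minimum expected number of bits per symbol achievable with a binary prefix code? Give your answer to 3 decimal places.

2.812 bits/symbol

Repeatedly combine the two least-probable nodes; the expected code length is the sum of the merged weights.
merge 8/101 + 12/101 → 20/101
merge 12/101 + 16/101 → 28/101
merge 16/101 + 18/101 → 34/101
merge 19/101 + 20/101 → 39/101
merge 28/101 + 34/101 → 62/101
merge 39/101 + 62/101 → 1
L = 20/101 + 28/101 + 34/101 + 39/101 + 62/101 + 1 = 284/101 ≈ 2.812 bits/symbol.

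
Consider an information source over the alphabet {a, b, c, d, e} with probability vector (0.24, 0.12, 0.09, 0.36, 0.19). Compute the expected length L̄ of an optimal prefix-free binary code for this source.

Repeatedly combine the two least-probable nodes; the expected code length is the sum of the merged weights.
merge 9/100 + 3/25 → 21/100
merge 19/100 + 21/100 → 2/5
merge 6/25 + 9/25 → 3/5
merge 2/5 + 3/5 → 1
L = 21/100 + 2/5 + 3/5 + 1 = 221/100 = 2.21 bits/symbol.

2.21 bits/symbol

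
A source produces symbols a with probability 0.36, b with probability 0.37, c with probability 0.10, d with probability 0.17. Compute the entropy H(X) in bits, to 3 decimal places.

H = −Σ pᵢ log₂ pᵢ.
−0.36·log₂(0.36) = 0.5306
−0.37·log₂(0.37) = 0.5307
−0.10·log₂(0.10) = 0.3322
−0.17·log₂(0.17) = 0.4346
Sum ≈ 1.8281 → 1.828 bits.

1.828 bits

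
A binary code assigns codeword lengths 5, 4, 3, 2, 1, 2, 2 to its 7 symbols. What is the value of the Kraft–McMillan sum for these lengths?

1.46875

With common denominator 2^5 = 32: Σ 2^(−ℓᵢ) = 1/32 + 2/32 + 4/32 + 8/32 + 16/32 + 8/32 + 8/32 = 47/32 = 1.46875.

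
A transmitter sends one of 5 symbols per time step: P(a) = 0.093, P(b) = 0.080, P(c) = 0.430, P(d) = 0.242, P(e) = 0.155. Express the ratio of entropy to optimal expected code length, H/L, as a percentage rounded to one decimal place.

Entropy H = −Σ p log₂ p ≈ 2.0460 bits.
Huffman merges: 2/25+93/1000→173/1000; 31/200+173/1000→41/125; 121/500+41/125→57/100; 43/100+57/100→1. L = 2071/1000 ≈ 2.0710.
Efficiency = H/L = 2.0460/2.0710 = 98.8%.

98.8%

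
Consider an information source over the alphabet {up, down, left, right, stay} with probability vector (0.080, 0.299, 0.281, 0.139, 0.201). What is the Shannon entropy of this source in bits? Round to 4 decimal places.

2.1879 bits

H = −Σ pᵢ log₂ pᵢ.
−0.080·log₂(0.080) = 0.2915
−0.299·log₂(0.299) = 0.5208
−0.281·log₂(0.281) = 0.5146
−0.139·log₂(0.139) = 0.3957
−0.201·log₂(0.201) = 0.4653
Sum ≈ 2.1879 → 2.1879 bits.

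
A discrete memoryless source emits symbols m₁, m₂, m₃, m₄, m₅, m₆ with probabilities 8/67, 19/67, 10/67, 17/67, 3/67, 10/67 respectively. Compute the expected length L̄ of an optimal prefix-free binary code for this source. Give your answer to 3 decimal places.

2.463 bits/symbol

Repeatedly combine the two least-probable nodes; the expected code length is the sum of the merged weights.
merge 3/67 + 8/67 → 11/67
merge 10/67 + 10/67 → 20/67
merge 11/67 + 17/67 → 28/67
merge 19/67 + 20/67 → 39/67
merge 28/67 + 39/67 → 1
L = 11/67 + 20/67 + 28/67 + 39/67 + 1 = 165/67 ≈ 2.463 bits/symbol.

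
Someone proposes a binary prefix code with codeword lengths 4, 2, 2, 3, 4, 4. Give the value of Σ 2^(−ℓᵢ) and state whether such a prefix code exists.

With common denominator 2^4 = 16: Σ 2^(−ℓᵢ) = 1/16 + 4/16 + 4/16 + 2/16 + 1/16 + 1/16 = 13/16 = 0.8125.
Kraft's inequality requires Σ ≤ 1; here Σ = 0.8125 ≤ 1, so such a prefix code exists.

0.8125; yes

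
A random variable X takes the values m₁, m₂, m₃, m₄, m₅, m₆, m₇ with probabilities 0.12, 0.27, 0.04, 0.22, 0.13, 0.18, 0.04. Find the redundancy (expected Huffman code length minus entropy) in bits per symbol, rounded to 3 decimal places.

0.033 bits

Entropy H = −Σ p log₂ p ≈ 2.5571 bits.
Huffman merges: 1/25+1/25→2/25; 2/25+3/25→1/5; 13/100+9/50→31/100; 1/5+11/50→21/50; 27/100+31/100→29/50; 21/50+29/50→1. L = 259/100 ≈ 2.5900.
L − H = 2.5900 − 2.5571 = 0.033 bits.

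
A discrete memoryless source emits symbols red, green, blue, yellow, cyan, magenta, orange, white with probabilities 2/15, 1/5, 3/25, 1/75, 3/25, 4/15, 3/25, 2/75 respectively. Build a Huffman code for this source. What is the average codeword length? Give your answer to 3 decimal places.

2.733 bits/symbol

Repeatedly combine the two least-probable nodes; the expected code length is the sum of the merged weights.
merge 1/75 + 2/75 → 1/25
merge 1/25 + 3/25 → 4/25
merge 3/25 + 3/25 → 6/25
merge 2/15 + 4/25 → 22/75
merge 1/5 + 6/25 → 11/25
merge 4/15 + 22/75 → 14/25
merge 11/25 + 14/25 → 1
L = 1/25 + 4/25 + 6/25 + 22/75 + 11/25 + 14/25 + 1 = 41/15 ≈ 2.733 bits/symbol.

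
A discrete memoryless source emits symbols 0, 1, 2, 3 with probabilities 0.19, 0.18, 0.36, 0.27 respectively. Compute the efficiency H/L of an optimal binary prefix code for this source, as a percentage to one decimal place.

97.1%

Entropy H = −Σ p log₂ p ≈ 1.9412 bits.
Huffman merges: 9/50+19/100→37/100; 27/100+9/25→63/100; 37/100+63/100→1. L = 2 ≈ 2.0000.
Efficiency = H/L = 1.9412/2.0000 = 97.1%.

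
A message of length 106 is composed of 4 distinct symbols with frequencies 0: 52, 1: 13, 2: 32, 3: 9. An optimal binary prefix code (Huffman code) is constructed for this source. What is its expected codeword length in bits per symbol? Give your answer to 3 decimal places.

1.717 bits/symbol

Probabilities are the counts divided by 106.
Repeatedly combine the two least-probable nodes; the expected code length is the sum of the merged weights.
merge 9/106 + 13/106 → 11/53
merge 11/53 + 16/53 → 27/53
merge 26/53 + 27/53 → 1
L = 11/53 + 27/53 + 1 = 91/53 ≈ 1.717 bits/symbol.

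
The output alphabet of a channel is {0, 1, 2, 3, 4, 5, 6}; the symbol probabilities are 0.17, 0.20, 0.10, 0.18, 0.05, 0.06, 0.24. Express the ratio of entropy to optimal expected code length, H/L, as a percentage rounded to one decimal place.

98.5%

Entropy H = −Σ p log₂ p ≈ 2.6302 bits.
Huffman merges: 1/20+3/50→11/100; 1/10+11/100→21/100; 17/100+9/50→7/20; 1/5+21/100→41/100; 6/25+7/20→59/100; 41/100+59/100→1. L = 267/100 ≈ 2.6700.
Efficiency = H/L = 2.6302/2.6700 = 98.5%.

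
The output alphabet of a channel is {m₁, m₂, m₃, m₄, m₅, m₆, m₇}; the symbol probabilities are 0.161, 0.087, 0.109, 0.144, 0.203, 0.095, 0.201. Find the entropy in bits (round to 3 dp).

H = −Σ pᵢ log₂ pᵢ.
−0.161·log₂(0.161) = 0.4242
−0.087·log₂(0.087) = 0.3065
−0.109·log₂(0.109) = 0.3485
−0.144·log₂(0.144) = 0.4026
−0.203·log₂(0.203) = 0.4670
−0.095·log₂(0.095) = 0.3226
−0.201·log₂(0.201) = 0.4653
Sum ≈ 2.7367 → 2.737 bits.

2.737 bits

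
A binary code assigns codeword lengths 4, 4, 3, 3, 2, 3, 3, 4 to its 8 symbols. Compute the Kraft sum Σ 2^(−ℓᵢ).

0.9375

With common denominator 2^4 = 16: Σ 2^(−ℓᵢ) = 1/16 + 1/16 + 2/16 + 2/16 + 4/16 + 2/16 + 2/16 + 1/16 = 15/16 = 0.9375.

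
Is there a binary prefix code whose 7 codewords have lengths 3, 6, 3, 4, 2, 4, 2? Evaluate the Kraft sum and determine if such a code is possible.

With common denominator 2^6 = 64: Σ 2^(−ℓᵢ) = 8/64 + 1/64 + 8/64 + 4/64 + 16/64 + 4/64 + 16/64 = 57/64 = 0.890625.
Kraft's inequality requires Σ ≤ 1; here Σ = 0.890625 ≤ 1, so such a prefix code exists.

0.890625; yes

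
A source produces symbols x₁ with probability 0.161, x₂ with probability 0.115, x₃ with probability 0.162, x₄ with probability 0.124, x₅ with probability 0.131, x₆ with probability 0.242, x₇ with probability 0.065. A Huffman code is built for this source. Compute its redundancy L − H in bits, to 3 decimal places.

Entropy H = −Σ p log₂ p ≈ 2.7177 bits.
Huffman merges: 13/200+23/200→9/50; 31/250+131/1000→51/200; 161/1000+81/500→323/1000; 9/50+121/500→211/500; 51/200+323/1000→289/500; 211/500+289/500→1. L = 1379/500 ≈ 2.7580.
L − H = 2.7580 − 2.7177 = 0.040 bits.

0.040 bits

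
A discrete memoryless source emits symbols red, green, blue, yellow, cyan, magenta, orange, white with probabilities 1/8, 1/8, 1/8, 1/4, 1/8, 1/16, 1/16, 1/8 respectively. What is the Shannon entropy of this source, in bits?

Each probability is a power of 1/2, so log₂(1/p) is an integer.
H = Σ p·log₂(1/p) = 1/8·3 + 1/8·3 + 1/8·3 + 1/4·2 + 1/8·3 + 1/16·4 + 1/16·4 + 1/8·3 = 2.875 bits.

2.875 bits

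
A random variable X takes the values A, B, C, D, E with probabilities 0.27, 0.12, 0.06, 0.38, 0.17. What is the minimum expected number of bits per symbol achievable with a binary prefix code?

2.15 bits/symbol

Repeatedly combine the two least-probable nodes; the expected code length is the sum of the merged weights.
merge 3/50 + 3/25 → 9/50
merge 17/100 + 9/50 → 7/20
merge 27/100 + 7/20 → 31/50
merge 19/50 + 31/50 → 1
L = 9/50 + 7/20 + 31/50 + 1 = 43/20 = 2.15 bits/symbol.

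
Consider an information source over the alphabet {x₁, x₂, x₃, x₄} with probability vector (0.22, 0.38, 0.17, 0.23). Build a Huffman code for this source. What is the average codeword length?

Repeatedly combine the two least-probable nodes; the expected code length is the sum of the merged weights.
merge 17/100 + 11/50 → 39/100
merge 23/100 + 19/50 → 61/100
merge 39/100 + 61/100 → 1
L = 39/100 + 61/100 + 1 = 2 bits/symbol.

2 bits/symbol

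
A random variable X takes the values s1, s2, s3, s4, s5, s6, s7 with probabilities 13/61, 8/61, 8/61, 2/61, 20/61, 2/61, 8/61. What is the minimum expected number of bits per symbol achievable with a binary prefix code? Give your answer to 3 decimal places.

2.525 bits/symbol

Repeatedly combine the two least-probable nodes; the expected code length is the sum of the merged weights.
merge 2/61 + 2/61 → 4/61
merge 4/61 + 8/61 → 12/61
merge 8/61 + 8/61 → 16/61
merge 12/61 + 13/61 → 25/61
merge 16/61 + 20/61 → 36/61
merge 25/61 + 36/61 → 1
L = 4/61 + 12/61 + 16/61 + 25/61 + 36/61 + 1 = 154/61 ≈ 2.525 bits/symbol.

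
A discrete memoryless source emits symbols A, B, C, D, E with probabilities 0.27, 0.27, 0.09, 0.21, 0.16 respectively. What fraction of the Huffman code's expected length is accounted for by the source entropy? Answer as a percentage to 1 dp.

Entropy H = −Σ p log₂ p ≈ 2.2285 bits.
Huffman merges: 9/100+4/25→1/4; 21/100+1/4→23/50; 27/100+27/100→27/50; 23/50+27/50→1. L = 9/4 ≈ 2.2500.
Efficiency = H/L = 2.2285/2.2500 = 99.0%.

99.0%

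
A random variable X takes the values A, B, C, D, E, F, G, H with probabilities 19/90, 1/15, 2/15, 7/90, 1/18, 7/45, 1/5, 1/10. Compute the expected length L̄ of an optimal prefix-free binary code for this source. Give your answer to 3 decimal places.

2.889 bits/symbol

Repeatedly combine the two least-probable nodes; the expected code length is the sum of the merged weights.
merge 1/18 + 1/15 → 11/90
merge 7/90 + 1/10 → 8/45
merge 11/90 + 2/15 → 23/90
merge 7/45 + 8/45 → 1/3
merge 1/5 + 19/90 → 37/90
merge 23/90 + 1/3 → 53/90
merge 37/90 + 53/90 → 1
L = 11/90 + 8/45 + 23/90 + 1/3 + 37/90 + 53/90 + 1 = 26/9 ≈ 2.889 bits/symbol.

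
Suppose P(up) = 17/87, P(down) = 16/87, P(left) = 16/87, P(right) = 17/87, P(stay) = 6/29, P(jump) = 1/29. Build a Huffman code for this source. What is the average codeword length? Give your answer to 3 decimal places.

Repeatedly combine the two least-probable nodes; the expected code length is the sum of the merged weights.
merge 1/29 + 16/87 → 19/87
merge 16/87 + 17/87 → 11/29
merge 17/87 + 6/29 → 35/87
merge 19/87 + 11/29 → 52/87
merge 35/87 + 52/87 → 1
L = 19/87 + 11/29 + 35/87 + 52/87 + 1 = 226/87 ≈ 2.598 bits/symbol.

2.598 bits/symbol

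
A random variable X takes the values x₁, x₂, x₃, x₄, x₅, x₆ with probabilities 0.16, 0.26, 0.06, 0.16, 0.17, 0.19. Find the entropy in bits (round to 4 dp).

H = −Σ pᵢ log₂ pᵢ.
−0.16·log₂(0.16) = 0.4230
−0.26·log₂(0.26) = 0.5053
−0.06·log₂(0.06) = 0.2435
−0.16·log₂(0.16) = 0.4230
−0.17·log₂(0.17) = 0.4346
−0.19·log₂(0.19) = 0.4552
Sum ≈ 2.4847 → 2.4847 bits.

2.4847 bits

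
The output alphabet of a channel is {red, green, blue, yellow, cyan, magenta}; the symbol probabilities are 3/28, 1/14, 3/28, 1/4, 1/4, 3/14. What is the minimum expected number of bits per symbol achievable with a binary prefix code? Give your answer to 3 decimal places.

2.464 bits/symbol

Repeatedly combine the two least-probable nodes; the expected code length is the sum of the merged weights.
merge 1/14 + 3/28 → 5/28
merge 3/28 + 5/28 → 2/7
merge 3/14 + 1/4 → 13/28
merge 1/4 + 2/7 → 15/28
merge 13/28 + 15/28 → 1
L = 5/28 + 2/7 + 13/28 + 15/28 + 1 = 69/28 ≈ 2.464 bits/symbol.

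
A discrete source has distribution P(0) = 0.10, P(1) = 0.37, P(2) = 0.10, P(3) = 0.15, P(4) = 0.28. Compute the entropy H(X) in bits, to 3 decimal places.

H = −Σ pᵢ log₂ pᵢ.
−0.10·log₂(0.10) = 0.3322
−0.37·log₂(0.37) = 0.5307
−0.10·log₂(0.10) = 0.3322
−0.15·log₂(0.15) = 0.4105
−0.28·log₂(0.28) = 0.5142
Sum ≈ 2.1199 → 2.120 bits.

2.120 bits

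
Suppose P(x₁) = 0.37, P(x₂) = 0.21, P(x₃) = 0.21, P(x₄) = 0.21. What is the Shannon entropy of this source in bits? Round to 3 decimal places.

H = −Σ pᵢ log₂ pᵢ.
−0.37·log₂(0.37) = 0.5307
−0.21·log₂(0.21) = 0.4728
−0.21·log₂(0.21) = 0.4728
−0.21·log₂(0.21) = 0.4728
Sum ≈ 1.9492 → 1.949 bits.

1.949 bits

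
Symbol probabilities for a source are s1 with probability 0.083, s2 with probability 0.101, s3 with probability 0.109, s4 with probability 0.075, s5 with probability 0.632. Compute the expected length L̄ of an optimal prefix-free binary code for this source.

1.736 bits/symbol

Repeatedly combine the two least-probable nodes; the expected code length is the sum of the merged weights.
merge 3/40 + 83/1000 → 79/500
merge 101/1000 + 109/1000 → 21/100
merge 79/500 + 21/100 → 46/125
merge 46/125 + 79/125 → 1
L = 79/500 + 21/100 + 46/125 + 1 = 217/125 = 1.736 bits/symbol.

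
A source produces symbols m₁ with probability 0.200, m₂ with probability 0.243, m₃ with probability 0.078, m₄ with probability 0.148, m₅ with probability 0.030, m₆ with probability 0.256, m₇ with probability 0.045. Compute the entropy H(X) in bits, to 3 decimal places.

2.512 bits

H = −Σ pᵢ log₂ pᵢ.
−0.200·log₂(0.200) = 0.4644
−0.243·log₂(0.243) = 0.4960
−0.078·log₂(0.078) = 0.2871
−0.148·log₂(0.148) = 0.4079
−0.030·log₂(0.030) = 0.1518
−0.256·log₂(0.256) = 0.5032
−0.045·log₂(0.045) = 0.2013
Sum ≈ 2.5117 → 2.512 bits.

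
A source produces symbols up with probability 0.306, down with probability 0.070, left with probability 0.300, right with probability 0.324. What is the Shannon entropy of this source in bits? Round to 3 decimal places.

1.839 bits

H = −Σ pᵢ log₂ pᵢ.
−0.306·log₂(0.306) = 0.5228
−0.070·log₂(0.070) = 0.2686
−0.300·log₂(0.300) = 0.5211
−0.324·log₂(0.324) = 0.5268
Sum ≈ 1.8392 → 1.839 bits.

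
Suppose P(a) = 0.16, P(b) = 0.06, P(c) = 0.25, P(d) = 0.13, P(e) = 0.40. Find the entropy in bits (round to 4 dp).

H = −Σ pᵢ log₂ pᵢ.
−0.16·log₂(0.16) = 0.4230
−0.06·log₂(0.06) = 0.2435
−0.25·log₂(0.25) = 0.5000
−0.13·log₂(0.13) = 0.3826
−0.40·log₂(0.40) = 0.5288
Sum ≈ 2.0780 → 2.0780 bits.

2.0780 bits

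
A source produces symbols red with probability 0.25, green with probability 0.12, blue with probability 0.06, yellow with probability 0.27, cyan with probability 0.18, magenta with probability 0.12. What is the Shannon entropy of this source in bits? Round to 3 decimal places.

H = −Σ pᵢ log₂ pᵢ.
−0.25·log₂(0.25) = 0.5000
−0.12·log₂(0.12) = 0.3671
−0.06·log₂(0.06) = 0.2435
−0.27·log₂(0.27) = 0.5100
−0.18·log₂(0.18) = 0.4453
−0.12·log₂(0.12) = 0.3671
Sum ≈ 2.4330 → 2.433 bits.

2.433 bits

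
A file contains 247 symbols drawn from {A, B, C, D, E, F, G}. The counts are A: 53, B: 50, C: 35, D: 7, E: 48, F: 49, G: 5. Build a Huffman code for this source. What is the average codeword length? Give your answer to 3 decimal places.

Probabilities are the counts divided by 247.
Repeatedly combine the two least-probable nodes; the expected code length is the sum of the merged weights.
merge 5/247 + 7/247 → 12/247
merge 12/247 + 35/247 → 47/247
merge 47/247 + 48/247 → 5/13
merge 49/247 + 50/247 → 99/247
merge 53/247 + 5/13 → 148/247
merge 99/247 + 148/247 → 1
L = 12/247 + 47/247 + 5/13 + 99/247 + 148/247 + 1 = 648/247 ≈ 2.623 bits/symbol.

2.623 bits/symbol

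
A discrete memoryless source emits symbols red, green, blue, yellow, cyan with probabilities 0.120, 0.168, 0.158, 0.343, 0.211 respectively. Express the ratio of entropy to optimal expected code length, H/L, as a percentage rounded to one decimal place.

Entropy H = −Σ p log₂ p ≈ 2.2231 bits.
Huffman merges: 3/25+79/500→139/500; 21/125+211/1000→379/1000; 139/500+343/1000→621/1000; 379/1000+621/1000→1. L = 1139/500 ≈ 2.2780.
Efficiency = H/L = 2.2231/2.2780 = 97.6%.

97.6%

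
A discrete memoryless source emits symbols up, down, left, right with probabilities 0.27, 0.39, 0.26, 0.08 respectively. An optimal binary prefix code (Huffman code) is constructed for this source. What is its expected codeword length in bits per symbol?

Repeatedly combine the two least-probable nodes; the expected code length is the sum of the merged weights.
merge 2/25 + 13/50 → 17/50
merge 27/100 + 17/50 → 61/100
merge 39/100 + 61/100 → 1
L = 17/50 + 61/100 + 1 = 39/20 = 1.95 bits/symbol.

1.95 bits/symbol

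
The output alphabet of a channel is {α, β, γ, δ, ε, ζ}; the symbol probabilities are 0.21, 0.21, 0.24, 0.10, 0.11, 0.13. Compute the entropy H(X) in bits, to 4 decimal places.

2.5049 bits

H = −Σ pᵢ log₂ pᵢ.
−0.21·log₂(0.21) = 0.4728
−0.21·log₂(0.21) = 0.4728
−0.24·log₂(0.24) = 0.4941
−0.10·log₂(0.10) = 0.3322
−0.11·log₂(0.11) = 0.3503
−0.13·log₂(0.13) = 0.3826
Sum ≈ 2.5049 → 2.5049 bits.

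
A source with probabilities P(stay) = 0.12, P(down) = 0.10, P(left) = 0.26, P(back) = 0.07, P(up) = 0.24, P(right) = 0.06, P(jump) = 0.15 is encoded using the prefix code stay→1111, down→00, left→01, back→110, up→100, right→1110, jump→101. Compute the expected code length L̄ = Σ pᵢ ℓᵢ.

2.82 bits/symbol

L̄ = Σ pᵢ·ℓᵢ = 0.12·4 + 0.10·2 + 0.26·2 + 0.07·3 + 0.24·3 + 0.06·4 + 0.15·3 = 2.82 bits/symbol.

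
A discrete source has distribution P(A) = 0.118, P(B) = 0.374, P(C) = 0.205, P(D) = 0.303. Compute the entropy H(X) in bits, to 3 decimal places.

H = −Σ pᵢ log₂ pᵢ.
−0.118·log₂(0.118) = 0.3638
−0.374·log₂(0.374) = 0.5307
−0.205·log₂(0.205) = 0.4687
−0.303·log₂(0.303) = 0.5220
Sum ≈ 1.8851 → 1.885 bits.

1.885 bits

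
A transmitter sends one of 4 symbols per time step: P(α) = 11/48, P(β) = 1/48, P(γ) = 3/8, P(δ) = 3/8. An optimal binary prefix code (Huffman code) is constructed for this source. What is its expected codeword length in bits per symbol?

1.875 bits/symbol

Repeatedly combine the two least-probable nodes; the expected code length is the sum of the merged weights.
merge 1/48 + 11/48 → 1/4
merge 1/4 + 3/8 → 5/8
merge 3/8 + 5/8 → 1
L = 1/4 + 5/8 + 1 = 15/8 = 1.875 bits/symbol.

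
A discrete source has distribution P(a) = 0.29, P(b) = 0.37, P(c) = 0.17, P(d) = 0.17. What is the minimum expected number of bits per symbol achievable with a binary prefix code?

Repeatedly combine the two least-probable nodes; the expected code length is the sum of the merged weights.
merge 17/100 + 17/100 → 17/50
merge 29/100 + 17/50 → 63/100
merge 37/100 + 63/100 → 1
L = 17/50 + 63/100 + 1 = 197/100 = 1.97 bits/symbol.

1.97 bits/symbol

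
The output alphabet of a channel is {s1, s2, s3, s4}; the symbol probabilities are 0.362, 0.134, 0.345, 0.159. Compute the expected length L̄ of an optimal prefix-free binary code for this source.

Repeatedly combine the two least-probable nodes; the expected code length is the sum of the merged weights.
merge 67/500 + 159/1000 → 293/1000
merge 293/1000 + 69/200 → 319/500
merge 181/500 + 319/500 → 1
L = 293/1000 + 319/500 + 1 = 1931/1000 = 1.931 bits/symbol.

1.931 bits/symbol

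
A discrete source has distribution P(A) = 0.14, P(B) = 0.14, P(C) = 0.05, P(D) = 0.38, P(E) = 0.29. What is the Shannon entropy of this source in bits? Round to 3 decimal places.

2.059 bits

H = −Σ pᵢ log₂ pᵢ.
−0.14·log₂(0.14) = 0.3971
−0.14·log₂(0.14) = 0.3971
−0.05·log₂(0.05) = 0.2161
−0.38·log₂(0.38) = 0.5305
−0.29·log₂(0.29) = 0.5179
Sum ≈ 2.0587 → 2.059 bits.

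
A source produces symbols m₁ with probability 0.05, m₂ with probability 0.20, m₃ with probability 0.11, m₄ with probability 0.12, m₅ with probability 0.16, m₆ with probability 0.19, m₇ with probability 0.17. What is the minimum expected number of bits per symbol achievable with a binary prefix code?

2.77 bits/symbol

Repeatedly combine the two least-probable nodes; the expected code length is the sum of the merged weights.
merge 1/20 + 11/100 → 4/25
merge 3/25 + 4/25 → 7/25
merge 4/25 + 17/100 → 33/100
merge 19/100 + 1/5 → 39/100
merge 7/25 + 33/100 → 61/100
merge 39/100 + 61/100 → 1
L = 4/25 + 7/25 + 33/100 + 39/100 + 61/100 + 1 = 277/100 = 2.77 bits/symbol.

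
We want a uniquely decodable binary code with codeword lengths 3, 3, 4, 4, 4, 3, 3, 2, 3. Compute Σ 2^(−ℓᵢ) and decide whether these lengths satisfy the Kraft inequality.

1.0625; no

With common denominator 2^4 = 16: Σ 2^(−ℓᵢ) = 2/16 + 2/16 + 1/16 + 1/16 + 1/16 + 2/16 + 2/16 + 4/16 + 2/16 = 17/16 = 1.0625.
Kraft's inequality requires Σ ≤ 1; here Σ = 1.0625 > 1, so no such prefix code exists.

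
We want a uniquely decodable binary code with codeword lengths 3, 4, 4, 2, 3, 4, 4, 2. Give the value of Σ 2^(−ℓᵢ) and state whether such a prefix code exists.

With common denominator 2^4 = 16: Σ 2^(−ℓᵢ) = 2/16 + 1/16 + 1/16 + 4/16 + 2/16 + 1/16 + 1/16 + 4/16 = 16/16 = 1.
Kraft's inequality requires Σ ≤ 1; here Σ = 1 ≤ 1, so such a prefix code exists.

1; yes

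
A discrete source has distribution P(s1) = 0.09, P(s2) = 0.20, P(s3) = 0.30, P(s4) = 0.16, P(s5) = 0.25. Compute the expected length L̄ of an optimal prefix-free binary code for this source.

Repeatedly combine the two least-probable nodes; the expected code length is the sum of the merged weights.
merge 9/100 + 4/25 → 1/4
merge 1/5 + 1/4 → 9/20
merge 1/4 + 3/10 → 11/20
merge 9/20 + 11/20 → 1
L = 1/4 + 9/20 + 11/20 + 1 = 9/4 = 2.25 bits/symbol.

2.25 bits/symbol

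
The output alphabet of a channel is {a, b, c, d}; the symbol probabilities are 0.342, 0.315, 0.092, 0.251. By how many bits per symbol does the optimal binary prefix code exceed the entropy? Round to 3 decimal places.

0.128 bits

Entropy H = −Σ p log₂ p ≈ 1.8716 bits.
Huffman merges: 23/250+251/1000→343/1000; 63/200+171/500→657/1000; 343/1000+657/1000→1. L = 2 ≈ 2.0000.
L − H = 2.0000 − 1.8716 = 0.128 bits.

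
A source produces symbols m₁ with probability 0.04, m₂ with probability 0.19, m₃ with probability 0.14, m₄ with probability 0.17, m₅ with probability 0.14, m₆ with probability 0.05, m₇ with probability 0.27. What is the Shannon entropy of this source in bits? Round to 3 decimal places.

H = −Σ pᵢ log₂ pᵢ.
−0.04·log₂(0.04) = 0.1858
−0.19·log₂(0.19) = 0.4552
−0.14·log₂(0.14) = 0.3971
−0.17·log₂(0.17) = 0.4346
−0.14·log₂(0.14) = 0.3971
−0.05·log₂(0.05) = 0.2161
−0.27·log₂(0.27) = 0.5100
Sum ≈ 2.5959 → 2.596 bits.

2.596 bits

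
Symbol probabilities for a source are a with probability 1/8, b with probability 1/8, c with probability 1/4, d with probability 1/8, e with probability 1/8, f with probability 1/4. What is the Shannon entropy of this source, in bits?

Each probability is a power of 1/2, so log₂(1/p) is an integer.
H = Σ p·log₂(1/p) = 1/8·3 + 1/8·3 + 1/4·2 + 1/8·3 + 1/8·3 + 1/4·2 = 2.5 bits.

2.5 bits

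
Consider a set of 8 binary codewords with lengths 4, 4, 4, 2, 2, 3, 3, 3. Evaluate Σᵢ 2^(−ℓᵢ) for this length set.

1.0625

With common denominator 2^4 = 16: Σ 2^(−ℓᵢ) = 1/16 + 1/16 + 1/16 + 4/16 + 4/16 + 2/16 + 2/16 + 2/16 = 17/16 = 1.0625.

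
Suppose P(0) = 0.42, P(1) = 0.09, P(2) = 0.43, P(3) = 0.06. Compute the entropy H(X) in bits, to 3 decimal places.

H = −Σ pᵢ log₂ pᵢ.
−0.42·log₂(0.42) = 0.5256
−0.09·log₂(0.09) = 0.3127
−0.43·log₂(0.43) = 0.5236
−0.06·log₂(0.06) = 0.2435
Sum ≈ 1.6054 → 1.605 bits.

1.605 bits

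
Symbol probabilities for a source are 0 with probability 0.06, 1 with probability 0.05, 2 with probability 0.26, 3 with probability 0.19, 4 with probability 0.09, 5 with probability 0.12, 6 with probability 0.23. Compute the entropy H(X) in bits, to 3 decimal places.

2.588 bits

H = −Σ pᵢ log₂ pᵢ.
−0.06·log₂(0.06) = 0.2435
−0.05·log₂(0.05) = 0.2161
−0.26·log₂(0.26) = 0.5053
−0.19·log₂(0.19) = 0.4552
−0.09·log₂(0.09) = 0.3127
−0.12·log₂(0.12) = 0.3671
−0.23·log₂(0.23) = 0.4877
Sum ≈ 2.5875 → 2.588 bits.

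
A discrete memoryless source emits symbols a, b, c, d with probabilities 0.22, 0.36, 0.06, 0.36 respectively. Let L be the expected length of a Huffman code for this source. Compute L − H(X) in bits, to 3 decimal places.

Entropy H = −Σ p log₂ p ≈ 1.7853 bits.
Huffman merges: 3/50+11/50→7/25; 7/25+9/25→16/25; 9/25+16/25→1. L = 48/25 ≈ 1.9200.
L − H = 1.9200 − 1.7853 = 0.135 bits.

0.135 bits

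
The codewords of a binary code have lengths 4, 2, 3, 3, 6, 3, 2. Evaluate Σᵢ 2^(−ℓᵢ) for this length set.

With common denominator 2^6 = 64: Σ 2^(−ℓᵢ) = 4/64 + 16/64 + 8/64 + 8/64 + 1/64 + 8/64 + 16/64 = 61/64 = 0.953125.

0.953125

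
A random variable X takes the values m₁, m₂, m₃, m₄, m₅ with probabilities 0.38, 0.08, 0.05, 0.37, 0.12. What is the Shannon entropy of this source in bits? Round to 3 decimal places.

1.936 bits

H = −Σ pᵢ log₂ pᵢ.
−0.38·log₂(0.38) = 0.5305
−0.08·log₂(0.08) = 0.2915
−0.05·log₂(0.05) = 0.2161
−0.37·log₂(0.37) = 0.5307
−0.12·log₂(0.12) = 0.3671
Sum ≈ 1.9359 → 1.936 bits.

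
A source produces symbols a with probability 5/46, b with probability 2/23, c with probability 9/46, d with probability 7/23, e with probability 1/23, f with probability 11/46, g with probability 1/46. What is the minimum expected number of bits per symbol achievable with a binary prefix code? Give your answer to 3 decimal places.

2.478 bits/symbol

Repeatedly combine the two least-probable nodes; the expected code length is the sum of the merged weights.
merge 1/46 + 1/23 → 3/46
merge 3/46 + 2/23 → 7/46
merge 5/46 + 7/46 → 6/23
merge 9/46 + 11/46 → 10/23
merge 6/23 + 7/23 → 13/23
merge 10/23 + 13/23 → 1
L = 3/46 + 7/46 + 6/23 + 10/23 + 13/23 + 1 = 57/23 ≈ 2.478 bits/symbol.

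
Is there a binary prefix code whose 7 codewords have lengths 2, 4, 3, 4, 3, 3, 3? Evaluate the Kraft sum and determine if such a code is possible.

With common denominator 2^4 = 16: Σ 2^(−ℓᵢ) = 4/16 + 1/16 + 2/16 + 1/16 + 2/16 + 2/16 + 2/16 = 14/16 = 0.875.
Kraft's inequality requires Σ ≤ 1; here Σ = 0.875 ≤ 1, so such a prefix code exists.

0.875; yes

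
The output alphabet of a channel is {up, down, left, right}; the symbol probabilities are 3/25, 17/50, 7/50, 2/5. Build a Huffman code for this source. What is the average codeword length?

1.86 bits/symbol

Repeatedly combine the two least-probable nodes; the expected code length is the sum of the merged weights.
merge 3/25 + 7/50 → 13/50
merge 13/50 + 17/50 → 3/5
merge 2/5 + 3/5 → 1
L = 13/50 + 3/5 + 1 = 93/50 = 1.86 bits/symbol.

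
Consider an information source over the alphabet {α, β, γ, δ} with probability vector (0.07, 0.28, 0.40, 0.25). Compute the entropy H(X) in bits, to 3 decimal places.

H = −Σ pᵢ log₂ pᵢ.
−0.07·log₂(0.07) = 0.2686
−0.28·log₂(0.28) = 0.5142
−0.40·log₂(0.40) = 0.5288
−0.25·log₂(0.25) = 0.5000
Sum ≈ 1.8115 → 1.812 bits.

1.812 bits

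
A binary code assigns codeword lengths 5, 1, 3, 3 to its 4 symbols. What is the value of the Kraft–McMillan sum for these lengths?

0.78125

With common denominator 2^5 = 32: Σ 2^(−ℓᵢ) = 1/32 + 16/32 + 4/32 + 4/32 = 25/32 = 0.78125.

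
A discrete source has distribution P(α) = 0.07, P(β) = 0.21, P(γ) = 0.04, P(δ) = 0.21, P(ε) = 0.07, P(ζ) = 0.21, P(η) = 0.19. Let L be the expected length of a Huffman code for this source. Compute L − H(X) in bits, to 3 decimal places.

0.063 bits

Entropy H = −Σ p log₂ p ≈ 2.5966 bits.
Huffman merges: 1/25+7/100→11/100; 7/100+11/100→9/50; 9/50+19/100→37/100; 21/100+21/100→21/50; 21/100+37/100→29/50; 21/50+29/50→1. L = 133/50 ≈ 2.6600.
L − H = 2.6600 − 2.5966 = 0.063 bits.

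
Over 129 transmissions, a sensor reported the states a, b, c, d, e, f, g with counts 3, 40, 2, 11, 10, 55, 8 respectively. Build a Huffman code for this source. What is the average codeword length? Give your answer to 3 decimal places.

Probabilities are the counts divided by 129.
Repeatedly combine the two least-probable nodes; the expected code length is the sum of the merged weights.
merge 2/129 + 1/43 → 5/129
merge 5/129 + 8/129 → 13/129
merge 10/129 + 11/129 → 7/43
merge 13/129 + 7/43 → 34/129
merge 34/129 + 40/129 → 74/129
merge 55/129 + 74/129 → 1
L = 5/129 + 13/129 + 7/43 + 34/129 + 74/129 + 1 = 92/43 ≈ 2.140 bits/symbol.

2.140 bits/symbol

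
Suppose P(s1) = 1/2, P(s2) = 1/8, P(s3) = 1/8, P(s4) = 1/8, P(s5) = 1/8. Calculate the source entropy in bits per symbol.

2 bits

Each probability is a power of 1/2, so log₂(1/p) is an integer.
H = Σ p·log₂(1/p) = 1/2·1 + 1/8·3 + 1/8·3 + 1/8·3 + 1/8·3 = 2 bits.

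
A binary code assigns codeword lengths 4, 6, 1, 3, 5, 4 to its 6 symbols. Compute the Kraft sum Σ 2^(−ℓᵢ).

0.796875

With common denominator 2^6 = 64: Σ 2^(−ℓᵢ) = 4/64 + 1/64 + 32/64 + 8/64 + 2/64 + 4/64 = 51/64 = 0.796875.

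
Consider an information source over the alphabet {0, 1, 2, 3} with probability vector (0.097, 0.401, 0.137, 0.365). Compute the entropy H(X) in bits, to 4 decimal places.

1.7787 bits

H = −Σ pᵢ log₂ pᵢ.
−0.097·log₂(0.097) = 0.3265
−0.401·log₂(0.401) = 0.5286
−0.137·log₂(0.137) = 0.3929
−0.365·log₂(0.365) = 0.5307
Sum ≈ 1.7787 → 1.7787 bits.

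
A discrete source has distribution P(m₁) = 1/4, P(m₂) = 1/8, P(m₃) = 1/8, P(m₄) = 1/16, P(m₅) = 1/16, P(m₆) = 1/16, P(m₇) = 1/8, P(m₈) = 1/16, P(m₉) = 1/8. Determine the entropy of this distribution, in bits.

Each probability is a power of 1/2, so log₂(1/p) is an integer.
H = Σ p·log₂(1/p) = 1/4·2 + 1/8·3 + 1/8·3 + 1/16·4 + 1/16·4 + 1/16·4 + 1/8·3 + 1/16·4 + 1/8·3 = 3 bits.

3 bits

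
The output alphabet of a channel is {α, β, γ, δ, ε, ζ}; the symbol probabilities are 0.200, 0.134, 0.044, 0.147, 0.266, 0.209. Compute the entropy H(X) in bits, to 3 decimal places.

H = −Σ pᵢ log₂ pᵢ.
−0.200·log₂(0.200) = 0.4644
−0.134·log₂(0.134) = 0.3886
−0.044·log₂(0.044) = 0.1983
−0.147·log₂(0.147) = 0.4066
−0.266·log₂(0.266) = 0.5082
−0.209·log₂(0.209) = 0.4720
Sum ≈ 2.4380 → 2.438 bits.

2.438 bits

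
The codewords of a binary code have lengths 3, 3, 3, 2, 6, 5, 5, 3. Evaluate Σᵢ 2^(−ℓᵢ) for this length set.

With common denominator 2^6 = 64: Σ 2^(−ℓᵢ) = 8/64 + 8/64 + 8/64 + 16/64 + 1/64 + 2/64 + 2/64 + 8/64 = 53/64 = 0.828125.

0.828125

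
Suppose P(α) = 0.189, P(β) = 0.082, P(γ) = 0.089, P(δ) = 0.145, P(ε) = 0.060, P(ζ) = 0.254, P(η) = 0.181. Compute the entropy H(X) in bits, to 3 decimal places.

2.657 bits

H = −Σ pᵢ log₂ pᵢ.
−0.189·log₂(0.189) = 0.4543
−0.082·log₂(0.082) = 0.2959
−0.089·log₂(0.089) = 0.3106
−0.145·log₂(0.145) = 0.4040
−0.060·log₂(0.060) = 0.2435
−0.254·log₂(0.254) = 0.5022
−0.181·log₂(0.181) = 0.4463
Sum ≈ 2.6568 → 2.657 bits.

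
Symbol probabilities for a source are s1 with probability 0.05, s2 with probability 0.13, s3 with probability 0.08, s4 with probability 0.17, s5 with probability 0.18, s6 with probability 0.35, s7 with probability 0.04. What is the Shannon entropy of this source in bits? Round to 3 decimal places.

H = −Σ pᵢ log₂ pᵢ.
−0.05·log₂(0.05) = 0.2161
−0.13·log₂(0.13) = 0.3826
−0.08·log₂(0.08) = 0.2915
−0.17·log₂(0.17) = 0.4346
−0.18·log₂(0.18) = 0.4453
−0.35·log₂(0.35) = 0.5301
−0.04·log₂(0.04) = 0.1858
Sum ≈ 2.4860 → 2.486 bits.

2.486 bits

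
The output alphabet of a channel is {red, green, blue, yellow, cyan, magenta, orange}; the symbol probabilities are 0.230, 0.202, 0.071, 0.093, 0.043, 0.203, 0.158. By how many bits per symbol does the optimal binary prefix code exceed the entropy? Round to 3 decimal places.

0.055 bits

Entropy H = −Σ p log₂ p ≈ 2.6262 bits.
Huffman merges: 43/1000+71/1000→57/500; 93/1000+57/500→207/1000; 79/500+101/500→9/25; 203/1000+207/1000→41/100; 23/100+9/25→59/100; 41/100+59/100→1. L = 2681/1000 ≈ 2.6810.
L − H = 2.6810 − 2.6262 = 0.055 bits.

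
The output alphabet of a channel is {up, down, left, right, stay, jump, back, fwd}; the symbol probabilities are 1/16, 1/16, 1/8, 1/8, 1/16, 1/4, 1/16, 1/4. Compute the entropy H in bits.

Each probability is a power of 1/2, so log₂(1/p) is an integer.
H = Σ p·log₂(1/p) = 1/16·4 + 1/16·4 + 1/8·3 + 1/8·3 + 1/16·4 + 1/4·2 + 1/16·4 + 1/4·2 = 2.75 bits.

2.75 bits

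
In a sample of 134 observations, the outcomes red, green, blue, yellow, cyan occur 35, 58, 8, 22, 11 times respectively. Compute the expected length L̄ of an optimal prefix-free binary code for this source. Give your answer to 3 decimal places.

Probabilities are the counts divided by 134.
Repeatedly combine the two least-probable nodes; the expected code length is the sum of the merged weights.
merge 4/67 + 11/134 → 19/134
merge 19/134 + 11/67 → 41/134
merge 35/134 + 41/134 → 38/67
merge 29/67 + 38/67 → 1
L = 19/134 + 41/134 + 38/67 + 1 = 135/67 ≈ 2.015 bits/symbol.

2.015 bits/symbol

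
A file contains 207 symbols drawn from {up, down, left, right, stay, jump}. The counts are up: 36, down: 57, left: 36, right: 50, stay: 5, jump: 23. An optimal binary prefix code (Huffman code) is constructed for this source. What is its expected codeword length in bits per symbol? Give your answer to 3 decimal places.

Probabilities are the counts divided by 207.
Repeatedly combine the two least-probable nodes; the expected code length is the sum of the merged weights.
merge 5/207 + 1/9 → 28/207
merge 28/207 + 4/23 → 64/207
merge 4/23 + 50/207 → 86/207
merge 19/69 + 64/207 → 121/207
merge 86/207 + 121/207 → 1
L = 28/207 + 64/207 + 86/207 + 121/207 + 1 = 22/9 ≈ 2.444 bits/symbol.

2.444 bits/symbol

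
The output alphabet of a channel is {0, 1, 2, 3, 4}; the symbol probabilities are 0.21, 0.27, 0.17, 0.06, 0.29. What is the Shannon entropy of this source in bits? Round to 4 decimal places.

H = −Σ pᵢ log₂ pᵢ.
−0.21·log₂(0.21) = 0.4728
−0.27·log₂(0.27) = 0.5100
−0.17·log₂(0.17) = 0.4346
−0.06·log₂(0.06) = 0.2435
−0.29·log₂(0.29) = 0.5179
Sum ≈ 2.1789 → 2.1789 bits.

2.1789 bits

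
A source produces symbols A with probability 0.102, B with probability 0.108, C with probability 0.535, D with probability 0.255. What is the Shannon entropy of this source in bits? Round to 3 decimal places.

1.668 bits

H = −Σ pᵢ log₂ pᵢ.
−0.102·log₂(0.102) = 0.3359
−0.108·log₂(0.108) = 0.3468
−0.535·log₂(0.535) = 0.4828
−0.255·log₂(0.255) = 0.5027
Sum ≈ 1.6682 → 1.668 bits.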